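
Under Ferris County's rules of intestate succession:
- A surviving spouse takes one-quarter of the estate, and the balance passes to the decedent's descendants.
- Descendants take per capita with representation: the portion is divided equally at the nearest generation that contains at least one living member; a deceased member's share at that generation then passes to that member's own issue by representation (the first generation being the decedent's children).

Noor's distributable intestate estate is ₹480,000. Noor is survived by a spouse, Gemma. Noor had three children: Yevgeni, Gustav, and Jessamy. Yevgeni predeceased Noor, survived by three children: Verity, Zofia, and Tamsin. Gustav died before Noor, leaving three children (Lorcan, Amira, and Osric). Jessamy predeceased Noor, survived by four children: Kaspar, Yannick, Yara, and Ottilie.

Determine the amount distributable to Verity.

Gemma takes one-quarter of ₹480,000 = ₹120,000. The remaining ₹360,000 passes to the descendants.
No child survives, so the initial division is made at the grandchildren's generation.
The descendants' portion (₹360,000) is divided into 10 shares of ₹36,000: Verity, Zofia, Tamsin, Lorcan, Amira, Osric, Kaspar, Yannick, Yara, and Ottilie each take ₹36,000.

Verity receives ₹36,000.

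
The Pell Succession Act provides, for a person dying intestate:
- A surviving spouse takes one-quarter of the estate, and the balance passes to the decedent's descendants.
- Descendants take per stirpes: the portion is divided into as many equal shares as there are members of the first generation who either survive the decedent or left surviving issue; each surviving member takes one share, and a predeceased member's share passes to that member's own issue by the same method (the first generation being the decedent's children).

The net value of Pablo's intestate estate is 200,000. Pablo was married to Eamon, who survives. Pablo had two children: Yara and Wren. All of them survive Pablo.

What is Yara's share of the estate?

Eamon takes one-quarter of 200,000 = 50,000. The remaining 150,000 passes to the descendants.
The descendants' portion (150,000) is divided into 2 shares of 75,000: Yara and Wren each take 75,000.

Yara receives 75,000.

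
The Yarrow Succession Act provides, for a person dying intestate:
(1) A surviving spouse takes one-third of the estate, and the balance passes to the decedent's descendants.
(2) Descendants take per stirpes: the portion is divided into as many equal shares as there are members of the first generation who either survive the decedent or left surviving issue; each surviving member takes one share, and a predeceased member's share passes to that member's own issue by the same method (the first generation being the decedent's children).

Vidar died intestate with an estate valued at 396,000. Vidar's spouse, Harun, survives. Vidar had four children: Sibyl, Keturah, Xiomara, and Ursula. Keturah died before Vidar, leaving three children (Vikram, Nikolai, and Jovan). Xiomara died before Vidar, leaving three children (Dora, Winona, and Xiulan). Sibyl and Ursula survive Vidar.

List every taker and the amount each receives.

Harun takes one-third of 396,000 = 132,000. The remaining 264,000 passes to the descendants.
The descendants' portion (264,000) is divided into 4 shares of 66,000: Sibyl and Ursula each take 66,000; Keturah's 66,000 share passes to Keturah's issue; Xiomara's 66,000 share passes to Xiomara's issue.
Keturah's share (66,000) is divided into 3 shares of 22,000: Vikram, Nikolai, and Jovan each take 22,000.
Xiomara's share (66,000) is divided into 3 shares of 22,000: Dora, Winona, and Xiulan each take 22,000.

Harun: 132,000; Sibyl: 66,000; Vikram: 22,000; Nikolai: 22,000; Jovan: 22,000; Dora: 22,000; Winona: 22,000; Xiulan: 22,000; Ursula: 66,000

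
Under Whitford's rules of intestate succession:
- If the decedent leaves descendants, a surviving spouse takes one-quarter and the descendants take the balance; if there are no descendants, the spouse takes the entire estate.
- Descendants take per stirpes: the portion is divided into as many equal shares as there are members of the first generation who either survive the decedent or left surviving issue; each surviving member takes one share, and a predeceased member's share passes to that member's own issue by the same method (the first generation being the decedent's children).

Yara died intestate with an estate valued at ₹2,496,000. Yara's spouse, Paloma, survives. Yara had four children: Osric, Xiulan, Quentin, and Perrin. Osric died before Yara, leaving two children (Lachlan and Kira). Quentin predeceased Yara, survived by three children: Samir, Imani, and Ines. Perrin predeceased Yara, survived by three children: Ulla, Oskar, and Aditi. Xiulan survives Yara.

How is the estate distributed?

Paloma: ₹624,000; Lachlan: ₹234,000; Kira: ₹234,000; Xiulan: ₹468,000; Samir: ₹156,000; Imani: ₹156,000; Ines: ₹156,000; Ulla: ₹156,000; Oskar: ₹156,000; Aditi: ₹156,000

Paloma takes one-quarter of ₹2,496,000 = ₹624,000. The remaining ₹1,872,000 passes to the descendants.
The descendants' portion (₹1,872,000) is divided into 4 shares of ₹468,000: Xiulan takes ₹468,000; Osric's ₹468,000 share passes to Osric's issue; Quentin's ₹468,000 share passes to Quentin's issue; Perrin's ₹468,000 share passes to Perrin's issue.
Osric's share (₹468,000) is divided into 2 shares of ₹234,000: Lachlan and Kira each take ₹234,000.
Quentin's share (₹468,000) is divided into 3 shares of ₹156,000: Samir, Imani, and Ines each take ₹156,000.
Perrin's share (₹468,000) is divided into 3 shares of ₹156,000: Ulla, Oskar, and Aditi each take ₹156,000.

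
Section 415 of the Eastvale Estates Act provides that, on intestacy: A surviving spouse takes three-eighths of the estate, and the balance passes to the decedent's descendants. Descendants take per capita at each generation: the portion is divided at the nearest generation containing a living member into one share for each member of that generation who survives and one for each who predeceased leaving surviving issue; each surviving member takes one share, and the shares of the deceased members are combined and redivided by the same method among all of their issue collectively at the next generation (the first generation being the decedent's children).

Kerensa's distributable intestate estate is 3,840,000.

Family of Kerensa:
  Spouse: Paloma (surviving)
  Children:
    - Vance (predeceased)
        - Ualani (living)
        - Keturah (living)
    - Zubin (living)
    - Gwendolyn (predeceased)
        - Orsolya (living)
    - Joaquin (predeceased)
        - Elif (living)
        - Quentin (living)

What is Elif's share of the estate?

Elif receives 360,000.

Paloma takes three-eighths of 3,840,000 = 1,440,000. The remaining 2,400,000 passes to the descendants.
The descendants' portion (2,400,000) is divided at the children's generation into 4 shares of 600,000. Zubin takes 600,000. The 3 shares of the deceased (Vance, Gwendolyn, and Joaquin) are combined into a pool of 1,800,000.
That pool (1,800,000) is divided at the grandchildren's generation equally among Ualani, Keturah, Orsolya, Elif, and Quentin: 360,000 each.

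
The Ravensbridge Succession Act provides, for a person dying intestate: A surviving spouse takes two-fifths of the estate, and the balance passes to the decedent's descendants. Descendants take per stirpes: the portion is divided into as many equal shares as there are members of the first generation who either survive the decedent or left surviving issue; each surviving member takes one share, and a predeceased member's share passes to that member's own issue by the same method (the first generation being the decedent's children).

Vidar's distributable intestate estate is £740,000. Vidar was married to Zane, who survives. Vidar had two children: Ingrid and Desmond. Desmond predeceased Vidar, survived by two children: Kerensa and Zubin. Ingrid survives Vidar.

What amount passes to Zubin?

Zane takes two-fifths of £740,000 = £296,000. The remaining £444,000 passes to the descendants.
The descendants' portion (£444,000) is divided into 2 shares of £222,000: Ingrid takes £222,000; Desmond's £222,000 share passes to Desmond's issue.
Desmond's share (£222,000) is divided into 2 shares of £111,000: Kerensa and Zubin each take £111,000.

Zubin receives £111,000.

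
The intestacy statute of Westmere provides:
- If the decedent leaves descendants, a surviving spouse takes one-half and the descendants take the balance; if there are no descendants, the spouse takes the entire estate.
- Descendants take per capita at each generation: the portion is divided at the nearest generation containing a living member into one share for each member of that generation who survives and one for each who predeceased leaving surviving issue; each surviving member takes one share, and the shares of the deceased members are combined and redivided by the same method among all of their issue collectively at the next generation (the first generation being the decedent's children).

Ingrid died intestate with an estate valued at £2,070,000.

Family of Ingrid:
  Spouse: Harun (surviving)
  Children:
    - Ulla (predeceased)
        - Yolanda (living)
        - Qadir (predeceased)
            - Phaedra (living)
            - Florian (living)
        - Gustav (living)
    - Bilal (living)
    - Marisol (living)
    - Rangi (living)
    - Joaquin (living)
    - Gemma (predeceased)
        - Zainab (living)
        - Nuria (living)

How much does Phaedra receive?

Phaedra receives £34,500.

Harun takes one-half of £2,070,000 = £1,035,000. The remaining £1,035,000 passes to the descendants.
The descendants' portion (£1,035,000) is divided at the children's generation into 6 shares of £172,500. Bilal, Marisol, Rangi, and Joaquin each take £172,500. The 2 shares of the deceased (Ulla and Gemma) are combined into a pool of £345,000.
That pool (£345,000) is divided at the grandchildren's generation into 5 shares of £69,000. Yolanda, Gustav, Zainab, and Nuria each take £69,000. The remaining share for the deceased Qadir (£69,000) is carried to the next generation.
That pool (£69,000) is divided at the great-grandchildren's generation equally among Phaedra and Florian: £34,500 each.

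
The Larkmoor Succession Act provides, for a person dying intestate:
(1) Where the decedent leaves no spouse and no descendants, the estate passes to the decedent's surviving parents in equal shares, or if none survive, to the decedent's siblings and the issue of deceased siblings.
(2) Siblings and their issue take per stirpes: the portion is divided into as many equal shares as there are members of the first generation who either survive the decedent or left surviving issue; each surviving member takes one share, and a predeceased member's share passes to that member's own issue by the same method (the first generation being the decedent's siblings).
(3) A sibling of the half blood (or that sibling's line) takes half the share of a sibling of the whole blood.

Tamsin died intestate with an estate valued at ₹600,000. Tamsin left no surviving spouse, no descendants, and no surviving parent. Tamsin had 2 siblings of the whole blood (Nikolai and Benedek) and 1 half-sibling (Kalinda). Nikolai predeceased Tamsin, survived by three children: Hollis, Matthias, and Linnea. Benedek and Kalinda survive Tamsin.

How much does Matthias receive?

The entire ₹600,000 passes to the siblings and their issue.
Counting each half-blood sibling's line as half a unit, there are 5/2 units in ₹600,000, so one unit is ₹240,000. Whole-blood lines (Nikolai and Benedek) take ₹240,000 each; half-blood lines (Kalinda) take ₹120,000 each.
Nikolai's share (₹240,000) is divided into 3 shares of ₹80,000: Hollis, Matthias, and Linnea each take ₹80,000.

Matthias receives ₹80,000.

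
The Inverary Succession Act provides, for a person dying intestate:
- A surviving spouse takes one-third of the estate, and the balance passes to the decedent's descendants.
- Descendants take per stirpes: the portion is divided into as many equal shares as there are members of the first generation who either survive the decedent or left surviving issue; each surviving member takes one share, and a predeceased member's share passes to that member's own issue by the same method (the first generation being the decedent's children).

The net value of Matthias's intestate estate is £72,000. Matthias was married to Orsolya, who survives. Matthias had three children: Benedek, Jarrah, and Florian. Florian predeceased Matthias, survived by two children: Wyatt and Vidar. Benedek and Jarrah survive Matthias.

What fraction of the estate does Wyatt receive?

Wyatt receives 1/9 of the estate.

Orsolya takes one-third of £72,000 = £24,000. The remaining £48,000 passes to the descendants.
The descendants' portion (£48,000) is divided into 3 shares of £16,000: Benedek and Jarrah each take £16,000; Florian's £16,000 share passes to Florian's issue.
Florian's share (£16,000) is divided into 2 shares of £8,000: Wyatt and Vidar each take £8,000.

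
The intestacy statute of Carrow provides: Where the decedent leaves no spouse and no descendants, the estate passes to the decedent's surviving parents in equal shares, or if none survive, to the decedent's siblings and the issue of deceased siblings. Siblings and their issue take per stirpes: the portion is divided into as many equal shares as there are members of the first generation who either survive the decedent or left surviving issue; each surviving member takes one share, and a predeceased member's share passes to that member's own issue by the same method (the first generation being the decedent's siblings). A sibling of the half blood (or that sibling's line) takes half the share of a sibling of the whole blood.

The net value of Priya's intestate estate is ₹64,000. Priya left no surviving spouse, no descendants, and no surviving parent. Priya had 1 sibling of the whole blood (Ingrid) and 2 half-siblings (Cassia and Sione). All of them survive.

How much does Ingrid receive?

The entire ₹64,000 passes to the siblings and their issue.
Counting each half-blood sibling's line as half a unit, there are 2 units in ₹64,000, so one unit is ₹32,000. Whole-blood lines (Ingrid) take ₹32,000 each; half-blood lines (Cassia and Sione) take ₹16,000 each.

Ingrid receives ₹32,000.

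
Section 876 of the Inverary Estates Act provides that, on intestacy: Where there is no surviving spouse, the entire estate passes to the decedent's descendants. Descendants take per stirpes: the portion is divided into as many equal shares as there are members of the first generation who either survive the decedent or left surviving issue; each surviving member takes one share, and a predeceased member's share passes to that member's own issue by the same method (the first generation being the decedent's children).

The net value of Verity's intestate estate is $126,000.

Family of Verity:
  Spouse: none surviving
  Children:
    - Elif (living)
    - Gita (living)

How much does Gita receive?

Gita receives $63,000.

The entire $126,000 passes to the descendants.
That amount ($126,000) is divided into 2 shares of $63,000: Elif and Gita each take $63,000.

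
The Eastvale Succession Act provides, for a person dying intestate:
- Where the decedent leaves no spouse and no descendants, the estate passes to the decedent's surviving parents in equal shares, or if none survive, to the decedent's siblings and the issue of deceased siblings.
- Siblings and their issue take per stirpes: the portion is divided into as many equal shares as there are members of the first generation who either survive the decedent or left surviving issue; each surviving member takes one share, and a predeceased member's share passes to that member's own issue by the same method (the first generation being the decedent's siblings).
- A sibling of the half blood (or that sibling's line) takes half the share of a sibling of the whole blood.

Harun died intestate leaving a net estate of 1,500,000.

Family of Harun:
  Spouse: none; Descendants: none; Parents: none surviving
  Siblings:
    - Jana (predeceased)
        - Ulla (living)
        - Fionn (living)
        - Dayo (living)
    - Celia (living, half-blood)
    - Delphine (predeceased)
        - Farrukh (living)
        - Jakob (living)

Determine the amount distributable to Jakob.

The entire 1,500,000 passes to the siblings and their issue.
Counting each half-blood sibling's line as half a unit, there are 5/2 units in 1,500,000, so one unit is 600,000. Whole-blood lines (Jana and Delphine) take 600,000 each; half-blood lines (Celia) take 300,000 each.
Jana's share (600,000) is divided into 3 shares of 200,000: Ulla, Fionn, and Dayo each take 200,000.
Delphine's share (600,000) is divided into 2 shares of 300,000: Farrukh and Jakob each take 300,000.

Jakob receives 300,000.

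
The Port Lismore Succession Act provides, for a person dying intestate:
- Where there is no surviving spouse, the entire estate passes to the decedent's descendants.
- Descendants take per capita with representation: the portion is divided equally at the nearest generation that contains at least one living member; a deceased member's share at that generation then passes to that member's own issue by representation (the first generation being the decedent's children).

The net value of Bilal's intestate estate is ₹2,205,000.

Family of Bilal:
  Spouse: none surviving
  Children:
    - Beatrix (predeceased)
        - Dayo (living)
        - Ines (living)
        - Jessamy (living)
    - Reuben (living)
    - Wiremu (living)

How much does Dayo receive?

The entire ₹2,205,000 passes to the descendants.
That amount (₹2,205,000) is divided into 3 shares of ₹735,000: Reuben and Wiremu each take ₹735,000; Beatrix's ₹735,000 share passes to Beatrix's issue.
Beatrix's share (₹735,000) is divided into 3 shares of ₹245,000: Dayo, Ines, and Jessamy each take ₹245,000.

Dayo receives ₹245,000.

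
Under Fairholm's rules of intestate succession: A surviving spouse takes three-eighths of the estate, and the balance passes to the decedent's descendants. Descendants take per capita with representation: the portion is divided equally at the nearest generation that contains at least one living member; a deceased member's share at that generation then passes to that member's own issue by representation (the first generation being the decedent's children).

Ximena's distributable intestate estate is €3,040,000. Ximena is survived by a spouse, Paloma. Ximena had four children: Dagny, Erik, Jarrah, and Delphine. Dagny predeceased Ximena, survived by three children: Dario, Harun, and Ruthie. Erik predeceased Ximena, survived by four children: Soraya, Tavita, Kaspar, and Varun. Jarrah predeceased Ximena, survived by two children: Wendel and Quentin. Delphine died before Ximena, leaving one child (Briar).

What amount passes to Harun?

Harun receives €190,000.

Paloma takes three-eighths of €3,040,000 = €1,140,000. The remaining €1,900,000 passes to the descendants.
No child survives, so the initial division is made at the grandchildren's generation.
The descendants' portion (€1,900,000) is divided into 10 shares of €190,000: Dario, Harun, Ruthie, Soraya, Tavita, Kaspar, Varun, Wendel, Quentin, and Briar each take €190,000.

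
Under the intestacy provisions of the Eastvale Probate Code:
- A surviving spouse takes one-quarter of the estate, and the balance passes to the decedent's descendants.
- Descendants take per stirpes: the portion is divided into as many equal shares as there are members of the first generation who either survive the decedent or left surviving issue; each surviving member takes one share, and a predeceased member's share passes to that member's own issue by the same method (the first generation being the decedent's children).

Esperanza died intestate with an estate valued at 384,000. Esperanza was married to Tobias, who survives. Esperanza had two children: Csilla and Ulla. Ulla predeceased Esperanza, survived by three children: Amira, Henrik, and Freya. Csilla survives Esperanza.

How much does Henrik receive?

Henrik receives 48,000.

Tobias takes one-quarter of 384,000 = 96,000. The remaining 288,000 passes to the descendants.
The descendants' portion (288,000) is divided into 2 shares of 144,000: Csilla takes 144,000; Ulla's 144,000 share passes to Ulla's issue.
Ulla's share (144,000) is divided into 3 shares of 48,000: Amira, Henrik, and Freya each take 48,000.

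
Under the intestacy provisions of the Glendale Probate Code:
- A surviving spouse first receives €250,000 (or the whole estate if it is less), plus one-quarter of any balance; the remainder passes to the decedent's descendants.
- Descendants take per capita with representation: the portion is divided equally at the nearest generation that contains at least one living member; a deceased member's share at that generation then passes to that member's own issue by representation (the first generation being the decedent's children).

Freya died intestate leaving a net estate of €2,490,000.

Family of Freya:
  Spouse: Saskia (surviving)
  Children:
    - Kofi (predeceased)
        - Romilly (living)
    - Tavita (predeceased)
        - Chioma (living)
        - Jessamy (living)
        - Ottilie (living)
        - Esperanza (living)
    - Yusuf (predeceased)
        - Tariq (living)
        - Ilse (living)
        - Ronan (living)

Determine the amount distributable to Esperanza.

Saskia first takes €250,000, leaving a balance of €2,240,000. Saskia then takes one-quarter of the balance (€560,000), for a total of €810,000. The remaining €1,680,000 passes to the descendants.
No child survives, so the initial division is made at the grandchildren's generation.
The descendants' portion (€1,680,000) is divided into 8 shares of €210,000: Romilly, Chioma, Jessamy, Ottilie, Esperanza, Tariq, Ilse, and Ronan each take €210,000.

Esperanza receives €210,000.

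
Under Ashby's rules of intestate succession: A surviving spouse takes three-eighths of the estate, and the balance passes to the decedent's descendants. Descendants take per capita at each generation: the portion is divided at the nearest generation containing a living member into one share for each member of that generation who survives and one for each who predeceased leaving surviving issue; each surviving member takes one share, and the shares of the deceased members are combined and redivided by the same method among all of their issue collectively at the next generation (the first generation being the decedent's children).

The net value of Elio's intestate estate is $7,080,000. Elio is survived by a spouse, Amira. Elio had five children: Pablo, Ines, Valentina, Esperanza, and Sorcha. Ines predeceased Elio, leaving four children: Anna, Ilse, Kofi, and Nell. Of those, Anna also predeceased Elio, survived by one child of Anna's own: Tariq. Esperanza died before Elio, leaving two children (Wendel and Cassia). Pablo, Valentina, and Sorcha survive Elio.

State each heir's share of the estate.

Amira: $2,655,000; Pablo: $885,000; Tariq: $295,000; Ilse: $295,000; Kofi: $295,000; Nell: $295,000; Valentina: $885,000; Wendel: $295,000; Cassia: $295,000; Sorcha: $885,000

Amira takes three-eighths of $7,080,000 = $2,655,000. The remaining $4,425,000 passes to the descendants.
The descendants' portion ($4,425,000) is divided at the children's generation into 5 shares of $885,000. Pablo, Valentina, and Sorcha each take $885,000. The 2 shares of the deceased (Ines and Esperanza) are combined into a pool of $1,770,000.
That pool ($1,770,000) is divided at the grandchildren's generation into 6 shares of $295,000. Ilse, Kofi, Nell, Wendel, and Cassia each take $295,000. The remaining share for the deceased Anna ($295,000) is carried to the next generation.
That pool ($295,000) passes entirely to Tariq, the sole taker at the great-grandchildren's generation.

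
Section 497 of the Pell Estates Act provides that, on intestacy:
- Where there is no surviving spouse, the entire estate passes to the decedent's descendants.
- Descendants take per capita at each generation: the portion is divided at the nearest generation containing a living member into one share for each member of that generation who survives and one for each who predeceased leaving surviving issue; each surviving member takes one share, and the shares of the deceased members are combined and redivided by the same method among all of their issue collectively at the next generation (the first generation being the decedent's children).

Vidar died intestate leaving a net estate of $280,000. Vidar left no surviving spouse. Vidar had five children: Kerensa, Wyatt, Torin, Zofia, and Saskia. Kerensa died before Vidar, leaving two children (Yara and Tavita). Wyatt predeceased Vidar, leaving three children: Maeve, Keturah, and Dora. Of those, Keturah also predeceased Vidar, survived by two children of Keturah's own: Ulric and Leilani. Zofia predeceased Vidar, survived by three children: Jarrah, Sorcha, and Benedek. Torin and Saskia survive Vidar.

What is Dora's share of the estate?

The entire $280,000 passes to the descendants.
That amount ($280,000) is divided at the children's generation into 5 shares of $56,000. Torin and Saskia each take $56,000. The 3 shares of the deceased (Kerensa, Wyatt, and Zofia) are combined into a pool of $168,000.
That pool ($168,000) is divided at the grandchildren's generation into 8 shares of $21,000. Yara, Tavita, Maeve, Dora, Jarrah, Sorcha, and Benedek each take $21,000. The remaining share for the deceased Keturah ($21,000) is carried to the next generation.
That pool ($21,000) is divided at the great-grandchildren's generation equally among Ulric and Leilani: $10,500 each.

Dora receives $21,000.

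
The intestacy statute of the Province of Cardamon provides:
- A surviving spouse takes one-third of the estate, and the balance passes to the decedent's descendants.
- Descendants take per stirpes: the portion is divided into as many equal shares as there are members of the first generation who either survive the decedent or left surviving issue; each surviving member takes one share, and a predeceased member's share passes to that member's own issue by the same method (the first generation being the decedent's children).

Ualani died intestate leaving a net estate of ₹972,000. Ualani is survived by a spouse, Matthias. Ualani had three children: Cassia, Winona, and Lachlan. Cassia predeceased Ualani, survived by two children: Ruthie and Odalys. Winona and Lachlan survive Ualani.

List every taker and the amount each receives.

Matthias takes one-third of ₹972,000 = ₹324,000. The remaining ₹648,000 passes to the descendants.
The descendants' portion (₹648,000) is divided into 3 shares of ₹216,000: Winona and Lachlan each take ₹216,000; Cassia's ₹216,000 share passes to Cassia's issue.
Cassia's share (₹216,000) is divided into 2 shares of ₹108,000: Ruthie and Odalys each take ₹108,000.

Matthias: ₹324,000; Ruthie: ₹108,000; Odalys: ₹108,000; Winona: ₹216,000; Lachlan: ₹216,000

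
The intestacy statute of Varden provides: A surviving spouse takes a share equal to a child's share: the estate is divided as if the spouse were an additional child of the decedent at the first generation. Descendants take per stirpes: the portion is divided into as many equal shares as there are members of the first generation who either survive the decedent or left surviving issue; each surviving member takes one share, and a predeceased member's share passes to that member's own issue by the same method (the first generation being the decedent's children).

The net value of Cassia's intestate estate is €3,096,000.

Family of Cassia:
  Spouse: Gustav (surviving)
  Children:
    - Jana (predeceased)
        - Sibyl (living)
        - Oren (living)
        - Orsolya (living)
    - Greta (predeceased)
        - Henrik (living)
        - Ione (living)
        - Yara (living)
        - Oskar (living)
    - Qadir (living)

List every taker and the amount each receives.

The spouse counts as an additional share at the children's level, so there are 4 primary shares of €774,000. Gustav takes one such share (€774,000).
The children's combined portion (€2,322,000) is divided into 3 shares of €774,000: Qadir takes €774,000; Jana's €774,000 share passes to Jana's issue; Greta's €774,000 share passes to Greta's issue.
Jana's share (€774,000) is divided into 3 shares of €258,000: Sibyl, Oren, and Orsolya each take €258,000.
Greta's share (€774,000) is divided into 4 shares of €193,500: Henrik, Ione, Yara, and Oskar each take €193,500.

Gustav: €774,000; Sibyl: €258,000; Oren: €258,000; Orsolya: €258,000; Henrik: €193,500; Ione: €193,500; Yara: €193,500; Oskar: €193,500; Qadir: €774,000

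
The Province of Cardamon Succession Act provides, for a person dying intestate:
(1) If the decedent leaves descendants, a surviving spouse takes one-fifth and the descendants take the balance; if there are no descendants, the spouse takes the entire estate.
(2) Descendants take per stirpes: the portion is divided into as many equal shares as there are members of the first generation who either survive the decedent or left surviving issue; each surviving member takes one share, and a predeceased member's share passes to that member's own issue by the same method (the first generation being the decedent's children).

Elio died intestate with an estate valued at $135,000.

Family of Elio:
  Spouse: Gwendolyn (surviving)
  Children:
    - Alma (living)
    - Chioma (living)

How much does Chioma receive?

Gwendolyn takes one-fifth of $135,000 = $27,000. The remaining $108,000 passes to the descendants.
The descendants' portion ($108,000) is divided into 2 shares of $54,000: Alma and Chioma each take $54,000.

Chioma receives $54,000.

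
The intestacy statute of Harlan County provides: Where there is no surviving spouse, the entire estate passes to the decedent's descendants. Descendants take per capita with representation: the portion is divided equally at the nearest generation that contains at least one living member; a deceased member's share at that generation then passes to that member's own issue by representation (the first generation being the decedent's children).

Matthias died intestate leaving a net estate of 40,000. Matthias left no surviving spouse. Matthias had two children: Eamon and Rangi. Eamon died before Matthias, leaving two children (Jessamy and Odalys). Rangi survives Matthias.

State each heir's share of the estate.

The entire 40,000 passes to the descendants.
That amount (40,000) is divided into 2 shares of 20,000: Rangi takes 20,000; Eamon's 20,000 share passes to Eamon's issue.
Eamon's share (20,000) is divided into 2 shares of 10,000: Jessamy and Odalys each take 10,000.

Jessamy: 10,000; Odalys: 10,000; Rangi: 20,000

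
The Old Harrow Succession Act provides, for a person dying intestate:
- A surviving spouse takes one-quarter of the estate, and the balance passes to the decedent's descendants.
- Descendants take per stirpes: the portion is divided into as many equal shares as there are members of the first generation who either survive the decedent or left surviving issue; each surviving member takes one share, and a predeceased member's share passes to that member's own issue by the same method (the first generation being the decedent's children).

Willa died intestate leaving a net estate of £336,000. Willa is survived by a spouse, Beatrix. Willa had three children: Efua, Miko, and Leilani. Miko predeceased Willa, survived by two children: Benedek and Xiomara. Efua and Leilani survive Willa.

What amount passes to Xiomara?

Beatrix takes one-quarter of £336,000 = £84,000. The remaining £252,000 passes to the descendants.
The descendants' portion (£252,000) is divided into 3 shares of £84,000: Efua and Leilani each take £84,000; Miko's £84,000 share passes to Miko's issue.
Miko's share (£84,000) is divided into 2 shares of £42,000: Benedek and Xiomara each take £42,000.

Xiomara receives £42,000.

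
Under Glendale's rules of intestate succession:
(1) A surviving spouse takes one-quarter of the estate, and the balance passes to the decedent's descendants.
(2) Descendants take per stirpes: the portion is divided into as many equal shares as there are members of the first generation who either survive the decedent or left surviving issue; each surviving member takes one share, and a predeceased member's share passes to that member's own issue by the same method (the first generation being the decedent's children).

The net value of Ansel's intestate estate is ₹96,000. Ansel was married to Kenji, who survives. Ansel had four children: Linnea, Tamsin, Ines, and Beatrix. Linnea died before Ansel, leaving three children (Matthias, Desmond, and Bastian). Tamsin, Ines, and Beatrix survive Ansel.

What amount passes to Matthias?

Matthias receives ₹6,000.

Kenji takes one-quarter of ₹96,000 = ₹24,000. The remaining ₹72,000 passes to the descendants.
The descendants' portion (₹72,000) is divided into 4 shares of ₹18,000: Tamsin, Ines, and Beatrix each take ₹18,000; Linnea's ₹18,000 share passes to Linnea's issue.
Linnea's share (₹18,000) is divided into 3 shares of ₹6,000: Matthias, Desmond, and Bastian each take ₹6,000.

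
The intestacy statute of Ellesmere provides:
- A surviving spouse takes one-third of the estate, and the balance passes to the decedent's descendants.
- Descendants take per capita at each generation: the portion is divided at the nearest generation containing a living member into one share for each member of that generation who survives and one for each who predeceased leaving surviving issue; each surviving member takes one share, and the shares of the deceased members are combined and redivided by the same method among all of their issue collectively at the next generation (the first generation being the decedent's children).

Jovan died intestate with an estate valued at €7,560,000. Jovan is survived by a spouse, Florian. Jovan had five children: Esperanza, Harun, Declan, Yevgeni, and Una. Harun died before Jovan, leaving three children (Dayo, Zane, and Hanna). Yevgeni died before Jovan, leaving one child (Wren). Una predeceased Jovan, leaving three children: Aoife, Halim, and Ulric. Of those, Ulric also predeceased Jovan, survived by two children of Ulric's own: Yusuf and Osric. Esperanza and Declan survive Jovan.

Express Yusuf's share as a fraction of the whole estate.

Florian takes one-third of €7,560,000 = €2,520,000. The remaining €5,040,000 passes to the descendants.
The descendants' portion (€5,040,000) is divided at the children's generation into 5 shares of €1,008,000. Esperanza and Declan each take €1,008,000. The 3 shares of the deceased (Harun, Yevgeni, and Una) are combined into a pool of €3,024,000.
That pool (€3,024,000) is divided at the grandchildren's generation into 7 shares of €432,000. Dayo, Zane, Hanna, Wren, Aoife, and Halim each take €432,000. The remaining share for the deceased Ulric (€432,000) is carried to the next generation.
That pool (€432,000) is divided at the great-grandchildren's generation equally among Yusuf and Osric: €216,000 each.

Yusuf receives 1/35 of the estate.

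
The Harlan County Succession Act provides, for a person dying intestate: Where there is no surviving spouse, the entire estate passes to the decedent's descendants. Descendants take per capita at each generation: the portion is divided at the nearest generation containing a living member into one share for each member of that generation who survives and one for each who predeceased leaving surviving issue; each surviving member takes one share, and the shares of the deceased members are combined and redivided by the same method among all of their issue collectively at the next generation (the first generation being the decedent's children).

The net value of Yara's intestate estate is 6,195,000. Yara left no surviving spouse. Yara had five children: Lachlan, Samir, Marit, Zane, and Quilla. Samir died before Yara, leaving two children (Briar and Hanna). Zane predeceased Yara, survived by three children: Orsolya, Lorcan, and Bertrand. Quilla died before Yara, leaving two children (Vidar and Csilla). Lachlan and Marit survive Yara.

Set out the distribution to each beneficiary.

The entire 6,195,000 passes to the descendants.
That amount (6,195,000) is divided at the children's generation into 5 shares of 1,239,000. Lachlan and Marit each take 1,239,000. The 3 shares of the deceased (Samir, Zane, and Quilla) are combined into a pool of 3,717,000.
That pool (3,717,000) is divided at the grandchildren's generation equally among Briar, Hanna, Orsolya, Lorcan, Bertrand, Vidar, and Csilla: 531,000 each.

Lachlan: 1,239,000; Briar: 531,000; Hanna: 531,000; Marit: 1,239,000; Orsolya: 531,000; Lorcan: 531,000; Bertrand: 531,000; Vidar: 531,000; Csilla: 531,000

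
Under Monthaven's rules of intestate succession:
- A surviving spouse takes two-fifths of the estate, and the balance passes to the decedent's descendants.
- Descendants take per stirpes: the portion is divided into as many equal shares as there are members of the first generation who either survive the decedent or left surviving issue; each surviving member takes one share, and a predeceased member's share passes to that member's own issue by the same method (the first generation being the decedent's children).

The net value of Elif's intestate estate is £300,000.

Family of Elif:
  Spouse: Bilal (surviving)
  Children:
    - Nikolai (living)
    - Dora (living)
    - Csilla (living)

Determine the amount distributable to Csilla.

Csilla receives £60,000.

Bilal takes two-fifths of £300,000 = £120,000. The remaining £180,000 passes to the descendants.
The descendants' portion (£180,000) is divided into 3 shares of £60,000: Nikolai, Dora, and Csilla each take £60,000.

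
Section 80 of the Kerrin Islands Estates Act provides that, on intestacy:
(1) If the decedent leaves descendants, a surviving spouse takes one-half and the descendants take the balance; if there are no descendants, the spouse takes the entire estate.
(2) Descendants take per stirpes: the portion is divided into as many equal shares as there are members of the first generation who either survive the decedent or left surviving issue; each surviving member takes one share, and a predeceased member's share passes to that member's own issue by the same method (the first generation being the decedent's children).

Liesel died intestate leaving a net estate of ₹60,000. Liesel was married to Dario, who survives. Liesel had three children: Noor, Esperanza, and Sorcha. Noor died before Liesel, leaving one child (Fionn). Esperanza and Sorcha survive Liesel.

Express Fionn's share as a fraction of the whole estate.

Fionn receives 1/6 of the estate.

Dario takes one-half of ₹60,000 = ₹30,000. The remaining ₹30,000 passes to the descendants.
The descendants' portion (₹30,000) is divided into 3 shares of ₹10,000: Esperanza and Sorcha each take ₹10,000; Noor's ₹10,000 share passes to Noor's issue.
Noor's share (₹10,000) passes entirely to Fionn.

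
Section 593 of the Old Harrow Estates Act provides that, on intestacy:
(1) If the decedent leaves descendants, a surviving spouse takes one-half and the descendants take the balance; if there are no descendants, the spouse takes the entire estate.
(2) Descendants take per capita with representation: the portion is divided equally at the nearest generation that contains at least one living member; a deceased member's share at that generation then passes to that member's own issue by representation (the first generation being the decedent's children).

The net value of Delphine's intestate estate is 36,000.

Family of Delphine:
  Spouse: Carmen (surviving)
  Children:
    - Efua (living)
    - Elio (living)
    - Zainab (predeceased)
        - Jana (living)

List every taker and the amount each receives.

Carmen takes one-half of 36,000 = 18,000. The remaining 18,000 passes to the descendants.
The descendants' portion (18,000) is divided into 3 shares of 6,000: Efua and Elio each take 6,000; Zainab's 6,000 share passes to Zainab's issue.
Zainab's share (6,000) passes entirely to Jana.

Carmen: 18,000; Efua: 6,000; Elio: 6,000; Jana: 6,000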